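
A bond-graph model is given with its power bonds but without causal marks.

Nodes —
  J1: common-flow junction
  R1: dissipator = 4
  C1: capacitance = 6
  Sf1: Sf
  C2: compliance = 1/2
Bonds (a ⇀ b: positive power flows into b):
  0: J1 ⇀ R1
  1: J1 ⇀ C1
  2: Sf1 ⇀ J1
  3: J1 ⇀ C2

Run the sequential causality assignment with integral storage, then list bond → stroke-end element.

#2 stroke→Sf1  (Sf1: flow source, stroke at near end)
#0 stroke→J1  (common-f at J1 fixed by 2)
#1 stroke→J1  (common-f at J1 fixed by 2)
#3 stroke→J1  (J1 flow already set via bond 2)

b0 →J1
b1 →J1
b2 →Sf1
b3 →J1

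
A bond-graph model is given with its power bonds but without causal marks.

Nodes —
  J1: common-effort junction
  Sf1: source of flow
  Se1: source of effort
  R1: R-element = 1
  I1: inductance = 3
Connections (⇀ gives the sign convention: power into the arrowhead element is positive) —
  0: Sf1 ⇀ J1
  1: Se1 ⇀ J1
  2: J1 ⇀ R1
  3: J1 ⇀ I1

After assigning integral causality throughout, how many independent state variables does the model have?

#0 →Sf1  (Sf1: flow source, stroke at near end)
#1 →J1  (Se1 fixes effort; stroke away)
#2 →R1  (J1 effort already set via bond 1)
#3 →I1  (J1 effort already set via bond 1)

1  (I1 all integral)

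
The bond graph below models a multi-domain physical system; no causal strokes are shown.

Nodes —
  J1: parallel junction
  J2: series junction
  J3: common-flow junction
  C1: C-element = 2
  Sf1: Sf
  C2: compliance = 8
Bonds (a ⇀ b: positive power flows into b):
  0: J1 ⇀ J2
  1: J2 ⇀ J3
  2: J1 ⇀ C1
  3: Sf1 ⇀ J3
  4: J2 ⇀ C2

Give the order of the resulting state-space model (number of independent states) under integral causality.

#3 stroke→Sf1  (Sf1 (Sf) sets flow on bond)
#1 stroke→J3  (common-f at J3 fixed by 3)
#0 stroke→J2  (common-f at J2 fixed by 1)
#4 stroke→J2  (1-jn J2 has f-setter on 1)
#2 stroke→J1  (closing 0-jn rule on J1)

2  (C1, C2 all integral)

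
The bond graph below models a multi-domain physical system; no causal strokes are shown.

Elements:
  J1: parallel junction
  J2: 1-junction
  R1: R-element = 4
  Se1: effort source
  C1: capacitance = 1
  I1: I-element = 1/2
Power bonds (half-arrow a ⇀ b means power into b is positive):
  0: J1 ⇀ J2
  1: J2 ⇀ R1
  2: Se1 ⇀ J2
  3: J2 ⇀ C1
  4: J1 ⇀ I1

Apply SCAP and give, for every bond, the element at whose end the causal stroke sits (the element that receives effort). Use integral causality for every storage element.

β0 |J1
β1 |J2
β2 |J2
β3 |J2
β4 |I1

β2 stroke→J2  (Se1 fixes effort; stroke away)
β3 stroke→J2  (C1: C, integral causality)
β4 stroke→I1  (I1: I, integral causality)
β0 stroke→J1  (only one effort-in slot at J1)
β1 stroke→J2  (J2: bond 0 brought flow, rest push out)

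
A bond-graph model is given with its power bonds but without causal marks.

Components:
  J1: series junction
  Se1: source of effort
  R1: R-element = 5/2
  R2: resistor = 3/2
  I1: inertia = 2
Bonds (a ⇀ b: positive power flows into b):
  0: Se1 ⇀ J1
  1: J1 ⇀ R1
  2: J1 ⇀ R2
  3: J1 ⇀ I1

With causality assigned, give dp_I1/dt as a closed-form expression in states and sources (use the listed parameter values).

dp_I1/dt = E_Se1 - 2*p_I1

bond 0 |J1  (source Se1 imposes e)
bond 3 |I1  (I1 outputs flow p/I1)
bond 1 |J1  (J1: bond 3 brought flow, rest push out)
bond 2 |J1  (1-jn J1 has f-setter on 3)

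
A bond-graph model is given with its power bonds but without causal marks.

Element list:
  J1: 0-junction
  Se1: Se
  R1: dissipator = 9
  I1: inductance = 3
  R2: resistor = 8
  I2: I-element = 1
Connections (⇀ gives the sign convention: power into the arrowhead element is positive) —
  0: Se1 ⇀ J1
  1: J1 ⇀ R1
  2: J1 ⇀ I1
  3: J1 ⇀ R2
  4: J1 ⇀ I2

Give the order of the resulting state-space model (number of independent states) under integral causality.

bond 0 stroke at J1  (Se1 (Se) sets effort on bond)
bond 1 stroke at R1  (0-jn J1 has e-setter on 0)
bond 2 stroke at I1  (J1: bond 0 brought effort, rest push out)
bond 3 stroke at R2  (J1: bond 0 brought effort, rest push out)
bond 4 stroke at I2  (0-jn J1 has e-setter on 0)

2  (I1, I2 all integral)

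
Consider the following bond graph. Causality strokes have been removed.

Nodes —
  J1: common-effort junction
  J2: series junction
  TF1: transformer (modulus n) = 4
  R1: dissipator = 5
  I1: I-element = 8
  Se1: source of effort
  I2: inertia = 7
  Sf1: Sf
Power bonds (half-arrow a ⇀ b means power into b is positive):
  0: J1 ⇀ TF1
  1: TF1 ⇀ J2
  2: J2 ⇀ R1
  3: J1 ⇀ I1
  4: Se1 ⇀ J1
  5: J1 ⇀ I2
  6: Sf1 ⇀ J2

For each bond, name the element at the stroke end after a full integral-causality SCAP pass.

#0 stroke at TF1
#1 stroke at J2
#2 stroke at J2
#3 stroke at I1
#4 stroke at J1
#5 stroke at I2
#6 stroke at Sf1

#4 stroke→J1  (Se1 fixes effort; stroke away)
#6 stroke→Sf1  (Sf1 (Sf) sets flow on bond)
#0 stroke→TF1  (J1: bond 4 brought effort, rest push out)
#3 stroke→I1  (J1 effort already set via bond 4)
#5 stroke→I2  (J1 effort already set via bond 4)
#1 stroke→J2  (1-jn J2 has f-setter on 6)
#2 stroke→J2  (1-jn J2 has f-setter on 6)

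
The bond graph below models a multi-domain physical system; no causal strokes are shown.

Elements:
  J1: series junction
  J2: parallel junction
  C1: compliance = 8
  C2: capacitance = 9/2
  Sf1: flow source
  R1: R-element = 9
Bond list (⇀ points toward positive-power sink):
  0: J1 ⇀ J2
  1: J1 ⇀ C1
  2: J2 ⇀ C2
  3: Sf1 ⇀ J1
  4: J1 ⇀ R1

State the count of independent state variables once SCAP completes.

2  (C1, C2 all integral)

bond 3 →Sf1  (source Sf1 imposes f)
bond 0 →J1  (1-jn J1 has f-setter on 3)
bond 1 →J1  (J1: bond 3 brought flow, rest push out)
bond 4 →J1  (1-jn J1 has f-setter on 3)
bond 2 →J2  (J2 needs exactly one e-in)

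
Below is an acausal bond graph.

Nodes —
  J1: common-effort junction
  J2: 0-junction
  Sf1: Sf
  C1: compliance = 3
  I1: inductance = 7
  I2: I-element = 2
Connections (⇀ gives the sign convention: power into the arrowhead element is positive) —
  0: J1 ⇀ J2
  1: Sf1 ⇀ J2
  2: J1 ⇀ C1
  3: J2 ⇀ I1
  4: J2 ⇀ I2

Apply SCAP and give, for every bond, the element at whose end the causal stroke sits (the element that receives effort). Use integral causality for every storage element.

bond 0 |J2
bond 1 |Sf1
bond 2 |J1
bond 3 |I1
bond 4 |I2

#1 stroke→Sf1  (Sf1: flow source, stroke at near end)
#2 stroke→J1  (C1: C, integral causality)
#0 stroke→J2  (J1: bond 2 brought effort, rest push out)
#3 stroke→I1  (common-e at J2 fixed by 0)
#4 stroke→I2  (0-jn J2 has e-setter on 0)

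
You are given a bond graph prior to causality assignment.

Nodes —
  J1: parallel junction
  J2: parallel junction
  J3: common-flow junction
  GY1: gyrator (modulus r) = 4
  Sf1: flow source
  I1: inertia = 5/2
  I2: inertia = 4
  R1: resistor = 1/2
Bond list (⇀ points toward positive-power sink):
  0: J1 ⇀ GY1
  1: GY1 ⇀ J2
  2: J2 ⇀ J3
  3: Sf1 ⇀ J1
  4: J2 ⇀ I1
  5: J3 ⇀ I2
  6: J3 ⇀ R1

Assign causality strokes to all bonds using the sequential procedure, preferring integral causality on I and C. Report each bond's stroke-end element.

bond 3 →Sf1  (Sf1: flow source, stroke at near end)
bond 0 →J1  (J1 needs exactly one e-in)
bond 1 →J2  (through GY1, causality inverts; strokes same side of GY1)
bond 2 →J3  (J2: bond 1 brought effort, rest push out)
bond 4 →I1  (J2 effort already set via bond 1)
bond 5 →I2  (I2: I, integral causality)
bond 6 →J3  (1-jn J3 has f-setter on 5)

b0 |J1
b1 |J2
b2 |J3
b3 |Sf1
b4 |I1
b5 |I2
b6 |J3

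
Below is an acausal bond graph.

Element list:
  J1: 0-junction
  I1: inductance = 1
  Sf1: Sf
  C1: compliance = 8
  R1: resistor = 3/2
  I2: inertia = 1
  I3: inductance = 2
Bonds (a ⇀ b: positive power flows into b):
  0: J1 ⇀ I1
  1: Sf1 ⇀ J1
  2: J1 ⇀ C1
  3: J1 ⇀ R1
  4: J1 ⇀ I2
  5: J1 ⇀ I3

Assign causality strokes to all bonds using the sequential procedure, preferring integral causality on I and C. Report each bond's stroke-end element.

b0 stroke→I1
b1 stroke→Sf1
b2 stroke→J1
b3 stroke→R1
b4 stroke→I2
b5 stroke→I3

bond 1 |Sf1  (Sf1: flow source, stroke at near end)
bond 0 |I1  (I1 outputs flow p/I1)
bond 2 |J1  (C1: C, integral causality)
bond 3 |R1  (common-e at J1 fixed by 2)
bond 4 |I2  (common-e at J1 fixed by 2)
bond 5 |I3  (J1 effort already set via bond 2)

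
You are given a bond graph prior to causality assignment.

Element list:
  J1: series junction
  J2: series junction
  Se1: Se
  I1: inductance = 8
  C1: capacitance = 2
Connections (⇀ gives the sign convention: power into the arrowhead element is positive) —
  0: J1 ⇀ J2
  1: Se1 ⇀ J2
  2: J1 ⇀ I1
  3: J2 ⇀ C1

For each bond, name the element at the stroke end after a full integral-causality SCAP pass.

bond 1 |J2  (Se1 (Se) sets effort on bond)
bond 2 |I1  (I1: I, integral causality)
bond 0 |J1  (J1 flow already set via bond 2)
bond 3 |J2  (common-f at J2 fixed by 0)

b0 stroke→J1
b1 stroke→J2
b2 stroke→I1
b3 stroke→J2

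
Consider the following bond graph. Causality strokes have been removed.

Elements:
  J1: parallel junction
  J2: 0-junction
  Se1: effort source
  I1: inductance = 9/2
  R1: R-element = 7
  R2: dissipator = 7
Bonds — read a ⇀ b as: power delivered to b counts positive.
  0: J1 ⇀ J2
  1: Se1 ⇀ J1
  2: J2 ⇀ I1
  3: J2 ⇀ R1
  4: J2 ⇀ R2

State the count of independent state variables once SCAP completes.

1  (I1 all integral)

#1 →J1  (Se1 (Se) sets effort on bond)
#0 →J2  (J1: bond 1 brought effort, rest push out)
#2 →I1  (J2: bond 0 brought effort, rest push out)
#3 →R1  (J2: bond 0 brought effort, rest push out)
#4 →R2  (J2 effort already set via bond 0)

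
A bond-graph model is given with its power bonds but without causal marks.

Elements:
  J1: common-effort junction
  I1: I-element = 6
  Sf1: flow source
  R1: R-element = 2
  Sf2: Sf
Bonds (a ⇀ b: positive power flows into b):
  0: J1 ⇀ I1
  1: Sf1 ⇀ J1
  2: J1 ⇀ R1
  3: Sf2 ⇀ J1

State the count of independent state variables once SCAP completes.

1  (I1 all integral)

#1 stroke→Sf1  (source Sf1 imposes f)
#3 stroke→Sf2  (source Sf2 imposes f)
#0 stroke→I1  (I1: I, integral causality)
#2 stroke→J1  (J1: last free bond brings effort in)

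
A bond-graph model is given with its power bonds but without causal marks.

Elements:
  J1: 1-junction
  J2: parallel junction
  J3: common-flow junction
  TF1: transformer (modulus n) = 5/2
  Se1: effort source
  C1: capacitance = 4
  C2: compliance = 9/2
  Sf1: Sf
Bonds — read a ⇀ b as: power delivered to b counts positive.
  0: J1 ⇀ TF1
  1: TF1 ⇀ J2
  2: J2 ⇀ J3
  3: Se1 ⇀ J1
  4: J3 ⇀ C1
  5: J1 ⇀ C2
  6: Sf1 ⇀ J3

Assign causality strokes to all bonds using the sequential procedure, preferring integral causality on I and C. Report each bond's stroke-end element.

bond 3 |J1  (source Se1 imposes e)
bond 6 |Sf1  (Sf1: flow source, stroke at near end)
bond 2 |J3  (J3: bond 6 brought flow, rest push out)
bond 4 |J3  (J3 flow already set via bond 6)
bond 1 |J2  (closing 0-jn rule on J2)
bond 0 |TF1  (through TF1, causality passes straight; one stroke at TF1)
bond 5 |J1  (J1: bond 0 brought flow, rest push out)

β0 |TF1
β1 |J2
β2 |J3
β3 |J1
β4 |J3
β5 |J1
β6 |Sf1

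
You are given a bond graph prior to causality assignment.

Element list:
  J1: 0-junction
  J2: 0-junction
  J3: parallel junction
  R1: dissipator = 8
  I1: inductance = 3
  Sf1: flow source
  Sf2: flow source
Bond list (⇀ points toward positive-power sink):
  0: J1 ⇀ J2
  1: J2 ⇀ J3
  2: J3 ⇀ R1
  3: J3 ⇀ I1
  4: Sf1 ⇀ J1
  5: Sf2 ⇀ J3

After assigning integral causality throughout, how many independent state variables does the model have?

1  (I1 all integral)

#4 stroke at Sf1  (Sf1 fixes flow; stroke at Sf1)
#5 stroke at Sf2  (Sf2 fixes flow; stroke at Sf2)
#0 stroke at J1  (only one effort-in slot at J1)
#1 stroke at J2  (closing 0-jn rule on J2)
#3 stroke at I1  (I1 outputs flow p/I1)
#2 stroke at J3  (J3: last free bond brings effort in)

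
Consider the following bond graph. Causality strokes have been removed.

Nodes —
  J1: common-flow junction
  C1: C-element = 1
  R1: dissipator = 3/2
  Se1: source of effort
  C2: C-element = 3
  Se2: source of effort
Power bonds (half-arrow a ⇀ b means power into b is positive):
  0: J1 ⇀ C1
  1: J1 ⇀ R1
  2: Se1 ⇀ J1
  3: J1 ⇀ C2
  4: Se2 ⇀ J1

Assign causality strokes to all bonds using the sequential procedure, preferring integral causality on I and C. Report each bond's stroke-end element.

bond 2 stroke→J1  (source Se1 imposes e)
bond 4 stroke→J1  (Se2: effort source, stroke at far end)
bond 0 stroke→J1  (prefer integral on C1)
bond 3 stroke→J1  (C2 outputs effort q/C2)
bond 1 stroke→R1  (J1: last free bond brings flow in)

bond 0 stroke at J1
bond 1 stroke at R1
bond 2 stroke at J1
bond 3 stroke at J1
bond 4 stroke at J1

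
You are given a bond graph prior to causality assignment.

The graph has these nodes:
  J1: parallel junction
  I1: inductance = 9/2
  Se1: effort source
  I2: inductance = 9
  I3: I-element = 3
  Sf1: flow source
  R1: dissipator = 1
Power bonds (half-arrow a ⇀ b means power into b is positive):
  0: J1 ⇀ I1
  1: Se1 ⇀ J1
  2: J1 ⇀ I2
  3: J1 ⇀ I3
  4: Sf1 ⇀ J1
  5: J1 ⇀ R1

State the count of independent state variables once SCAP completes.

#1 |J1  (source Se1 imposes e)
#4 |Sf1  (Sf1 (Sf) sets flow on bond)
#0 |I1  (common-e at J1 fixed by 1)
#2 |I2  (0-jn J1 has e-setter on 1)
#3 |I3  (J1 effort already set via bond 1)
#5 |R1  (common-e at J1 fixed by 1)

3  (I1, I2, I3 all integral)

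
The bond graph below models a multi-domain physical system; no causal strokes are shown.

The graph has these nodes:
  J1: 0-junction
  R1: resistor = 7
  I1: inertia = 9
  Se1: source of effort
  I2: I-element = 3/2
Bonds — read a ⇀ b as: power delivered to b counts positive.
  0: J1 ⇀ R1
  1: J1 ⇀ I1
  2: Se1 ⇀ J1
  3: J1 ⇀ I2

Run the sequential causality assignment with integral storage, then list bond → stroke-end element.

#2 |J1  (Se1 fixes effort; stroke away)
#0 |R1  (common-e at J1 fixed by 2)
#1 |I1  (J1 effort already set via bond 2)
#3 |I2  (common-e at J1 fixed by 2)

b0 stroke→R1
b1 stroke→I1
b2 stroke→J1
b3 stroke→I2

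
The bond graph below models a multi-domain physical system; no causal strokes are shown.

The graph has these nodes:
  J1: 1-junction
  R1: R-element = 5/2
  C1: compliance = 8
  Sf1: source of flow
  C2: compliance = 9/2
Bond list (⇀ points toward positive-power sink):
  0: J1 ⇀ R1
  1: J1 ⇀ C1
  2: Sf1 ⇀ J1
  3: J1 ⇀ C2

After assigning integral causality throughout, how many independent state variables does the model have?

2  (C1, C2 all integral)

b2 →Sf1  (source Sf1 imposes f)
b0 →J1  (common-f at J1 fixed by 2)
b1 →J1  (common-f at J1 fixed by 2)
b3 →J1  (common-f at J1 fixed by 2)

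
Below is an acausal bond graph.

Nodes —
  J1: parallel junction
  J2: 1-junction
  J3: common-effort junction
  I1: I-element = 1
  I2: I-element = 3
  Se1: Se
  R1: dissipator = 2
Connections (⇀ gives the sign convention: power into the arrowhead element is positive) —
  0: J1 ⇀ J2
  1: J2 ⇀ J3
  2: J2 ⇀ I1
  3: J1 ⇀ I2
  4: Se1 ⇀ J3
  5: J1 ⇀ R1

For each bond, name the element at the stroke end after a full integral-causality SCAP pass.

β4 stroke at J3  (Se1 fixes effort; stroke away)
β1 stroke at J2  (0-jn J3 has e-setter on 4)
β2 stroke at I1  (prefer integral on I1)
β0 stroke at J2  (common-f at J2 fixed by 2)
β3 stroke at I2  (I2 outputs flow p/I2)
β5 stroke at J1  (only one effort-in slot at J1)

#0 |J2
#1 |J2
#2 |I1
#3 |I2
#4 |J3
#5 |J1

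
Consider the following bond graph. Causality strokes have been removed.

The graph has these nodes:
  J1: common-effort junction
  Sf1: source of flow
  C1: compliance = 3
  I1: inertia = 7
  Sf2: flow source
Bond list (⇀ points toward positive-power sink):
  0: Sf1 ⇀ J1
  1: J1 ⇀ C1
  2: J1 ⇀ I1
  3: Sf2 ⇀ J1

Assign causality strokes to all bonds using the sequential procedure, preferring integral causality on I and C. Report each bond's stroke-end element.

β0 |Sf1  (Sf1: flow source, stroke at near end)
β3 |Sf2  (Sf2 (Sf) sets flow on bond)
β1 |J1  (C1: C, integral causality)
β2 |I1  (J1 effort already set via bond 1)

bond 0 |Sf1
bond 1 |J1
bond 2 |I1
bond 3 |Sf2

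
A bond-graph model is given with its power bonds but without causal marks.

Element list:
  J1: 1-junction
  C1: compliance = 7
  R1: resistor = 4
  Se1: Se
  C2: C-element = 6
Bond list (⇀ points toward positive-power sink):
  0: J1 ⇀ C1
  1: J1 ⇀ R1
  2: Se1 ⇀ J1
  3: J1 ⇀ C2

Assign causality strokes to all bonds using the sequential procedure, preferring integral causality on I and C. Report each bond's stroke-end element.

β0 →J1
β1 →R1
β2 →J1
β3 →J1

b2 stroke→J1  (Se1 (Se) sets effort on bond)
b0 stroke→J1  (C1 outputs effort q/C1)
b3 stroke→J1  (C2: C, integral causality)
b1 stroke→R1  (closing 1-jn rule on J1)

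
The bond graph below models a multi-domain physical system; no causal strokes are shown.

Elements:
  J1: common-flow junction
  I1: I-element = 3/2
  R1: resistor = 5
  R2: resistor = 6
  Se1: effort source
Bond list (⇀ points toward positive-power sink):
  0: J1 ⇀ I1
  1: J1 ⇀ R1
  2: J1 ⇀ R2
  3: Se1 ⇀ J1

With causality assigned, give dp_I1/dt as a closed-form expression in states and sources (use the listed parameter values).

b3 stroke→J1  (Se1 (Se) sets effort on bond)
b0 stroke→I1  (I1: I, integral causality)
b1 stroke→J1  (J1 flow already set via bond 0)
b2 stroke→J1  (J1: bond 0 brought flow, rest push out)

dp_I1/dt = E_Se1 - 22*p_I1/3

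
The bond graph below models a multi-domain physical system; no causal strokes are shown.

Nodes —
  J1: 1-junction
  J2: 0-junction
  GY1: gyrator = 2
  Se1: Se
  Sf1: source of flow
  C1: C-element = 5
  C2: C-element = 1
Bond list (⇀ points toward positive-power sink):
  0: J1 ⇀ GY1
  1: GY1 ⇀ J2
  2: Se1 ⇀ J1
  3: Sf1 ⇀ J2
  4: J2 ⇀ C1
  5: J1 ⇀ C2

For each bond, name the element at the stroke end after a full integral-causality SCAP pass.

β2 stroke at J1  (Se1: effort source, stroke at far end)
β3 stroke at Sf1  (Sf1 (Sf) sets flow on bond)
β4 stroke at J2  (prefer integral on C1)
β1 stroke at GY1  (J2 effort already set via bond 4)
β0 stroke at GY1  (through GY1, causality inverts; strokes same side of GY1)
β5 stroke at J1  (1-jn J1 has f-setter on 0)

b0 stroke at GY1
b1 stroke at GY1
b2 stroke at J1
b3 stroke at Sf1
b4 stroke at J2
b5 stroke at J1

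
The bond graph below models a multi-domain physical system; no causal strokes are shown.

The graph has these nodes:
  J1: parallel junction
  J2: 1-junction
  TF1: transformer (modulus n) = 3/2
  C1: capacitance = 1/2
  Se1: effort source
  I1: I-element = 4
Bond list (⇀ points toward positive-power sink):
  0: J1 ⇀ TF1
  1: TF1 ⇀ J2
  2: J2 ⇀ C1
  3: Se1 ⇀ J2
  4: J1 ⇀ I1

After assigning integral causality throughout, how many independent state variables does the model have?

#3 |J2  (Se1 fixes effort; stroke away)
#2 |J2  (C1 outputs effort q/C1)
#1 |TF1  (closing 1-jn rule on J2)
#0 |J1  (TF TF1: opposite of bond 1)
#4 |I1  (0-jn J1 has e-setter on 0)

2  (C1, I1 all integral)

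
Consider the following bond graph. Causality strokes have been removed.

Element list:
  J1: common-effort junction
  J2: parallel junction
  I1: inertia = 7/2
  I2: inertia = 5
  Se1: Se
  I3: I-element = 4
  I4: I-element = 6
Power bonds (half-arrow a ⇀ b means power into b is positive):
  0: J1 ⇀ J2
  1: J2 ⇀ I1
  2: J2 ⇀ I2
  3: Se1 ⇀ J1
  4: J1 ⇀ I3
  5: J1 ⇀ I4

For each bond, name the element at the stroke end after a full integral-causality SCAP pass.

β0 |J2
β1 |I1
β2 |I2
β3 |J1
β4 |I3
β5 |I4

#3 stroke→J1  (Se1 (Se) sets effort on bond)
#0 stroke→J2  (0-jn J1 has e-setter on 3)
#4 stroke→I3  (0-jn J1 has e-setter on 3)
#5 stroke→I4  (common-e at J1 fixed by 3)
#1 stroke→I1  (common-e at J2 fixed by 0)
#2 stroke→I2  (J2 effort already set via bond 0)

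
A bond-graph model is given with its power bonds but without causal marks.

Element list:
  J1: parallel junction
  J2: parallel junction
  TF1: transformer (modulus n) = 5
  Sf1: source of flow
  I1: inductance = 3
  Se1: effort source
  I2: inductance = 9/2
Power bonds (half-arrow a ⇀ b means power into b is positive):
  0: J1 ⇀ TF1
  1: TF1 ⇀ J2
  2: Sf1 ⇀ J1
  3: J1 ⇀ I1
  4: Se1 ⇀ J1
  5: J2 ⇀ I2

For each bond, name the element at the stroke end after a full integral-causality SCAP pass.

b0 stroke→TF1
b1 stroke→J2
b2 stroke→Sf1
b3 stroke→I1
b4 stroke→J1
b5 stroke→I2

bond 2 →Sf1  (source Sf1 imposes f)
bond 4 →J1  (Se1 fixes effort; stroke away)
bond 0 →TF1  (common-e at J1 fixed by 4)
bond 3 →I1  (J1: bond 4 brought effort, rest push out)
bond 1 →J2  (TF1: transformer flips bond 0)
bond 5 →I2  (0-jn J2 has e-setter on 1)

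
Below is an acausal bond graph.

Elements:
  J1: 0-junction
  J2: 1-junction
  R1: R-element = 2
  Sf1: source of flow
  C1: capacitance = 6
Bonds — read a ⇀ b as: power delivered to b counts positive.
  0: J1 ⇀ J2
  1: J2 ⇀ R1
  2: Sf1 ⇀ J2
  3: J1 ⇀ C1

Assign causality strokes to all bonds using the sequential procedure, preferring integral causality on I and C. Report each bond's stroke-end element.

β2 →Sf1  (Sf1 fixes flow; stroke at Sf1)
β0 →J2  (common-f at J2 fixed by 2)
β1 →J2  (common-f at J2 fixed by 2)
β3 →J1  (J1 needs exactly one e-in)

#0 →J2
#1 →J2
#2 →Sf1
#3 →J1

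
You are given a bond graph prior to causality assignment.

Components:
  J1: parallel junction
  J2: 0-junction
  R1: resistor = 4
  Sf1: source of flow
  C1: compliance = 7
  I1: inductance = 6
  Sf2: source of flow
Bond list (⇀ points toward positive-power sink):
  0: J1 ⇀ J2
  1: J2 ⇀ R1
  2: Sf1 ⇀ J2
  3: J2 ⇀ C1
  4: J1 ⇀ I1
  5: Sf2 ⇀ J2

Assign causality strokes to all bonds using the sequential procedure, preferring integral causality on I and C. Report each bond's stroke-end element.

b2 stroke→Sf1  (Sf1 fixes flow; stroke at Sf1)
b5 stroke→Sf2  (source Sf2 imposes f)
b3 stroke→J2  (prefer integral on C1)
b0 stroke→J1  (0-jn J2 has e-setter on 3)
b1 stroke→R1  (common-e at J2 fixed by 3)
b4 stroke→I1  (J1 effort already set via bond 0)

b0 →J1
b1 →R1
b2 →Sf1
b3 →J2
b4 →I1
b5 →Sf2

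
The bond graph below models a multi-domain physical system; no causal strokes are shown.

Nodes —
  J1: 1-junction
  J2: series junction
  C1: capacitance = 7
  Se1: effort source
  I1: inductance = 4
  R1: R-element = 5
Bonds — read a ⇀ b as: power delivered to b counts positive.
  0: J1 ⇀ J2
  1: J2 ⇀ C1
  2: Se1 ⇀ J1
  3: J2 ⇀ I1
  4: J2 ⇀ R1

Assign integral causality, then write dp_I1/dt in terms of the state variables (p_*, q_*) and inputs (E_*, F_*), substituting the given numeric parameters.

dp_I1/dt = E_Se1 - 5*p_I1/4 - q_C1/7

b2 |J1  (Se1: effort source, stroke at far end)
b0 |J2  (J1 needs exactly one f-in)
b1 |J2  (C1: C, integral causality)
b3 |I1  (I1 integral (f out))
b4 |J2  (common-f at J2 fixed by 3)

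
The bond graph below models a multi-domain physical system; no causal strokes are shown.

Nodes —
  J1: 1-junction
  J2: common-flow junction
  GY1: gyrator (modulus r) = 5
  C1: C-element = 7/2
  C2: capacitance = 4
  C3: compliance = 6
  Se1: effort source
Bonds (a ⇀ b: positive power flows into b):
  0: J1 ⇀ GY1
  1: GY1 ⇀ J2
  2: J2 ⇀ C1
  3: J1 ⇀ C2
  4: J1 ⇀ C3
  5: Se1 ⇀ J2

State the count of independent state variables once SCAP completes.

3  (C1, C2, C3 all integral)

β5 stroke at J2  (source Se1 imposes e)
β2 stroke at J2  (C1 integral (e out))
β1 stroke at GY1  (J2 needs exactly one f-in)
β0 stroke at GY1  (GY1 both-in/both-out from 1)
β3 stroke at J1  (common-f at J1 fixed by 0)
β4 stroke at J1  (J1 flow already set via bond 0)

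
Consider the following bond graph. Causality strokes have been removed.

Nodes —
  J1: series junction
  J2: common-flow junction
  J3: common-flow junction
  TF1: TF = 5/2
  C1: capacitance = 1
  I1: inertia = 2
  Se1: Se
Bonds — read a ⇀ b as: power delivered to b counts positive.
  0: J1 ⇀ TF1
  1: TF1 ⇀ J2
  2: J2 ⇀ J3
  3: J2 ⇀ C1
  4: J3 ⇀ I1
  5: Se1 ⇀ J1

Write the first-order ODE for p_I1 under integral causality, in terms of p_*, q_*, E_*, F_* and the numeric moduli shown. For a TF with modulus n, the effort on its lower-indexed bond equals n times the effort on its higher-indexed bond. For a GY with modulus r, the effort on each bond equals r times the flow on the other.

#5 |J1  (Se1 (Se) sets effort on bond)
#0 |TF1  (J1: last free bond brings flow in)
#1 |J2  (TF TF1: opposite of bond 0)
#3 |J2  (C1 outputs effort q/C1)
#2 |J3  (only one flow-in slot at J2)
#4 |I1  (only one flow-in slot at J3)

dp_I1/dt = 2*E_Se1/5 - q_C1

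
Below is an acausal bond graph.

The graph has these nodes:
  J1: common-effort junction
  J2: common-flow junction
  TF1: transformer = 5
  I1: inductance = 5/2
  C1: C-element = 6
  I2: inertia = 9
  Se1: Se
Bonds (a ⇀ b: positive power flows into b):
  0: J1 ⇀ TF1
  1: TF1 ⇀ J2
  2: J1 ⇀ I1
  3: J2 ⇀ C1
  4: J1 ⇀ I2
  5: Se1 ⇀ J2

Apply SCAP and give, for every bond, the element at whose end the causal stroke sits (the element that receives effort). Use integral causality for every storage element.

β0 stroke at J1
β1 stroke at TF1
β2 stroke at I1
β3 stroke at J2
β4 stroke at I2
β5 stroke at J2

bond 5 →J2  (Se1 fixes effort; stroke away)
bond 2 →I1  (I1: I, integral causality)
bond 3 →J2  (prefer integral on C1)
bond 1 →TF1  (J2 needs exactly one f-in)
bond 0 →J1  (TF TF1: opposite of bond 1)
bond 4 →I2  (J1 effort already set via bond 0)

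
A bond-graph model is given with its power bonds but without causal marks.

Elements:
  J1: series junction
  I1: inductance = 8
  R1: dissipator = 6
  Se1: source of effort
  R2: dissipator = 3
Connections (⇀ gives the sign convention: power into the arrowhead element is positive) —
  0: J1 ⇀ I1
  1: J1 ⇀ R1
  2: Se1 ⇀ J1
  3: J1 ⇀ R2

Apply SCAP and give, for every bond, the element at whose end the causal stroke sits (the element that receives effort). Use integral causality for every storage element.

bond 0 |I1
bond 1 |J1
bond 2 |J1
bond 3 |J1

b2 stroke at J1  (Se1 fixes effort; stroke away)
b0 stroke at I1  (I1 integral (f out))
b1 stroke at J1  (common-f at J1 fixed by 0)
b3 stroke at J1  (common-f at J1 fixed by 0)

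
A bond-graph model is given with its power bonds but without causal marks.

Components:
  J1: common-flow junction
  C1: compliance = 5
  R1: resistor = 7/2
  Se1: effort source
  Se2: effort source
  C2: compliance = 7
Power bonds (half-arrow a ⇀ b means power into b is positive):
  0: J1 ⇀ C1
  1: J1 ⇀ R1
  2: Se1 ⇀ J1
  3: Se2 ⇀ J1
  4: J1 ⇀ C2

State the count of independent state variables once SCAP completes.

2  (C1, C2 all integral)

β2 →J1  (source Se1 imposes e)
β3 →J1  (source Se2 imposes e)
β0 →J1  (C1: C, integral causality)
β4 →J1  (C2: C, integral causality)
β1 →R1  (J1 needs exactly one f-in)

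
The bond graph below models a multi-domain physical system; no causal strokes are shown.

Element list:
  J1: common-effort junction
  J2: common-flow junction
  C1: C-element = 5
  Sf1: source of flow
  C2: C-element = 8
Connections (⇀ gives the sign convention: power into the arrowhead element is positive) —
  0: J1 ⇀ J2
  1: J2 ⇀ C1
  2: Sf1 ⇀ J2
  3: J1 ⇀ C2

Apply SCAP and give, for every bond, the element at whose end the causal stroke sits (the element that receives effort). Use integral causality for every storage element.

bond 2 |Sf1  (Sf1 (Sf) sets flow on bond)
bond 0 |J2  (J2: bond 2 brought flow, rest push out)
bond 1 |J2  (common-f at J2 fixed by 2)
bond 3 |J1  (closing 0-jn rule on J1)

#0 →J2
#1 →J2
#2 →Sf1
#3 →J1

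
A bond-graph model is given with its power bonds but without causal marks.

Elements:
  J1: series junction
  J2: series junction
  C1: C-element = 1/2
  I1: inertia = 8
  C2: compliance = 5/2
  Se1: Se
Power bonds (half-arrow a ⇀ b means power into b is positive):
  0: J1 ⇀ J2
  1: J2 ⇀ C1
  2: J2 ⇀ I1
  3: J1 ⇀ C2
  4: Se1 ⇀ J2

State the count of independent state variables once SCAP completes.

b4 →J2  (Se1 (Se) sets effort on bond)
b1 →J2  (C1 integral (e out))
b2 →I1  (prefer integral on I1)
b0 →J2  (J2: bond 2 brought flow, rest push out)
b3 →J1  (J1 flow already set via bond 0)

3  (C1, C2, I1 all integral)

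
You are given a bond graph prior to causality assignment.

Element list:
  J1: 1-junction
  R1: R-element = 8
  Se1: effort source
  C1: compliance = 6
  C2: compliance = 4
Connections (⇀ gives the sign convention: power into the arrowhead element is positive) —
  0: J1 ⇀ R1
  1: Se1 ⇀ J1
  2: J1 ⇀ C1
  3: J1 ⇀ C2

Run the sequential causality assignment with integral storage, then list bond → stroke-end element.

b1 stroke→J1  (Se1 (Se) sets effort on bond)
b2 stroke→J1  (C1 outputs effort q/C1)
b3 stroke→J1  (C2 outputs effort q/C2)
b0 stroke→R1  (only one flow-in slot at J1)

b0 stroke→R1
b1 stroke→J1
b2 stroke→J1
b3 stroke→J1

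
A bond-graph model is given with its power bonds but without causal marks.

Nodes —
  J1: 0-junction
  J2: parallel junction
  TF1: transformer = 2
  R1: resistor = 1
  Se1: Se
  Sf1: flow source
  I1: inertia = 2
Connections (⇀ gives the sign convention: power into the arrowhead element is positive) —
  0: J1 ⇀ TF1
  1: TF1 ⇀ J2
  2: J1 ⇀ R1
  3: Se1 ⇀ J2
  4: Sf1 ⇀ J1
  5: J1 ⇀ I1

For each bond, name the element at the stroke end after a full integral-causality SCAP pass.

#0 →J1
#1 →TF1
#2 →R1
#3 →J2
#4 →Sf1
#5 →I1

#3 |J2  (source Se1 imposes e)
#4 |Sf1  (Sf1: flow source, stroke at near end)
#1 |TF1  (J2: bond 3 brought effort, rest push out)
#0 |J1  (through TF1, causality passes straight; one stroke at TF1)
#2 |R1  (0-jn J1 has e-setter on 0)
#5 |I1  (J1: bond 0 brought effort, rest push out)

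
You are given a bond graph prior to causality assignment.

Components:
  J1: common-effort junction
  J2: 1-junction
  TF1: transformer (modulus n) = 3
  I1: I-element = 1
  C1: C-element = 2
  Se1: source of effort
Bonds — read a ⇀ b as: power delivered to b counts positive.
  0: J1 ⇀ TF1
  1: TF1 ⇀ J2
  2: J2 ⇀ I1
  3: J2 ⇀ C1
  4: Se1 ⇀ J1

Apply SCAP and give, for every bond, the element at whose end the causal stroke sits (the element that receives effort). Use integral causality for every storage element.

β0 stroke→TF1
β1 stroke→J2
β2 stroke→I1
β3 stroke→J2
β4 stroke→J1

bond 4 stroke→J1  (Se1: effort source, stroke at far end)
bond 0 stroke→TF1  (0-jn J1 has e-setter on 4)
bond 1 stroke→J2  (TF1: transformer flips bond 0)
bond 2 stroke→I1  (prefer integral on I1)
bond 3 stroke→J2  (1-jn J2 has f-setter on 2)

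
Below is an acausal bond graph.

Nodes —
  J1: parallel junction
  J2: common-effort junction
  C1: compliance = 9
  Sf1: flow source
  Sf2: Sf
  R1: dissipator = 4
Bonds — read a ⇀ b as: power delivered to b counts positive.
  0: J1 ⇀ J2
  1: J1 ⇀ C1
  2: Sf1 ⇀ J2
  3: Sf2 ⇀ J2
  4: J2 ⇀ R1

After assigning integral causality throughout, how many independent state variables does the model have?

1  (C1 all integral)

β2 →Sf1  (Sf1 (Sf) sets flow on bond)
β3 →Sf2  (Sf2: flow source, stroke at near end)
β1 →J1  (prefer integral on C1)
β0 →J2  (common-e at J1 fixed by 1)
β4 →R1  (J2: bond 0 brought effort, rest push out)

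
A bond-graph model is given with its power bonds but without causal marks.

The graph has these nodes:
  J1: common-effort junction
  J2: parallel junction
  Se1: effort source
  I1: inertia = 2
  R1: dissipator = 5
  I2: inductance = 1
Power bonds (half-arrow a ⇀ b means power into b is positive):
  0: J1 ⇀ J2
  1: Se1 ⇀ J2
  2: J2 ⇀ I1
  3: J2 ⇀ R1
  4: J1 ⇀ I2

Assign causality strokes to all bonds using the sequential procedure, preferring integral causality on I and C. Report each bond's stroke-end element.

b0 stroke at J1
b1 stroke at J2
b2 stroke at I1
b3 stroke at R1
b4 stroke at I2

#1 stroke→J2  (Se1 (Se) sets effort on bond)
#0 stroke→J1  (common-e at J2 fixed by 1)
#2 stroke→I1  (0-jn J2 has e-setter on 1)
#3 stroke→R1  (J2: bond 1 brought effort, rest push out)
#4 stroke→I2  (J1: bond 0 brought effort, rest push out)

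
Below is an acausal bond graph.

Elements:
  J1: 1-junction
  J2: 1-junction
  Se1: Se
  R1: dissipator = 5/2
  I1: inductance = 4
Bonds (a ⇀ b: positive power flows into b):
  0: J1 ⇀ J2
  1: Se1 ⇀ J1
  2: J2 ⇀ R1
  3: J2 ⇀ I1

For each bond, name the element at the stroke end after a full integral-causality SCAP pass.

bond 0 stroke at J2
bond 1 stroke at J1
bond 2 stroke at J2
bond 3 stroke at I1

bond 1 |J1  (Se1: effort source, stroke at far end)
bond 0 |J2  (closing 1-jn rule on J1)
bond 3 |I1  (I1 integral (f out))
bond 2 |J2  (J2: bond 3 brought flow, rest push out)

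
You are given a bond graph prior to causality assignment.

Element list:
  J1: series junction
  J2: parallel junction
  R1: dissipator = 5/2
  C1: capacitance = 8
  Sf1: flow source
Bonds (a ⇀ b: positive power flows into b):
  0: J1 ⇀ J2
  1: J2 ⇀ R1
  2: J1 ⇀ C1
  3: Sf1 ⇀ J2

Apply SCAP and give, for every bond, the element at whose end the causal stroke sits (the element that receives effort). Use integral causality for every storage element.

bond 3 →Sf1  (Sf1 fixes flow; stroke at Sf1)
bond 2 →J1  (C1: C, integral causality)
bond 0 →J2  (only one flow-in slot at J1)
bond 1 →R1  (J2 effort already set via bond 0)

b0 stroke at J2
b1 stroke at R1
b2 stroke at J1
b3 stroke at Sf1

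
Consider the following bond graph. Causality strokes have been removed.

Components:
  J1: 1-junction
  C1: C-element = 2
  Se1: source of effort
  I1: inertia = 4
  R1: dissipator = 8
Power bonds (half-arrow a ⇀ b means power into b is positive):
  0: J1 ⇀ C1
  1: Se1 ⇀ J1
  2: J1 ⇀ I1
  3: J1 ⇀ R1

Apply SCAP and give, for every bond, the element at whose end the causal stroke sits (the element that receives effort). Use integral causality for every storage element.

bond 1 stroke at J1  (Se1 fixes effort; stroke away)
bond 0 stroke at J1  (C1 outputs effort q/C1)
bond 2 stroke at I1  (I1 integral (f out))
bond 3 stroke at J1  (J1 flow already set via bond 2)

#0 |J1
#1 |J1
#2 |I1
#3 |J1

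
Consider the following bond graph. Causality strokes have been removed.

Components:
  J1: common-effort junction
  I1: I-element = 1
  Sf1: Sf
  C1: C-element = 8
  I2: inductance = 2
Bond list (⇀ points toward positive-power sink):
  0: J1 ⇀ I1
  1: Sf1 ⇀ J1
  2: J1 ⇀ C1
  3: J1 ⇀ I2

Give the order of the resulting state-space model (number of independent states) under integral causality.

#1 →Sf1  (Sf1: flow source, stroke at near end)
#0 →I1  (I1 outputs flow p/I1)
#2 →J1  (C1 outputs effort q/C1)
#3 →I2  (common-e at J1 fixed by 2)

3  (C1, I1, I2 all integral)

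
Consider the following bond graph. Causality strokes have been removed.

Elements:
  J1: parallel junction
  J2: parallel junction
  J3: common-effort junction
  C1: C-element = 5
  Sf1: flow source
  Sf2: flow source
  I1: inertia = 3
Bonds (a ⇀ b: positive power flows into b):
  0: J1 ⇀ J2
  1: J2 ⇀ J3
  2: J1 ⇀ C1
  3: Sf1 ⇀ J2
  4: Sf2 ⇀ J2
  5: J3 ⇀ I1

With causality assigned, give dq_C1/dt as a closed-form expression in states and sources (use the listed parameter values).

#3 stroke→Sf1  (Sf1 fixes flow; stroke at Sf1)
#4 stroke→Sf2  (Sf2 (Sf) sets flow on bond)
#2 stroke→J1  (C1: C, integral causality)
#0 stroke→J2  (J1: bond 2 brought effort, rest push out)
#1 stroke→J3  (common-e at J2 fixed by 0)
#5 stroke→I1  (0-jn J3 has e-setter on 1)

dq_C1/dt = F_Sf1 + F_Sf2 - p_I1/3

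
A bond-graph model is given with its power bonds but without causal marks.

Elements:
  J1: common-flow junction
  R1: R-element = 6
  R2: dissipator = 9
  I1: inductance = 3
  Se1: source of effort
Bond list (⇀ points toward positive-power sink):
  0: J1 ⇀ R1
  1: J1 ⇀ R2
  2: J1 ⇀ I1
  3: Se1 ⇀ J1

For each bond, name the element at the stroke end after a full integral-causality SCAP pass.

bond 0 →J1
bond 1 →J1
bond 2 →I1
bond 3 →J1

b3 →J1  (Se1 fixes effort; stroke away)
b2 →I1  (I1 integral (f out))
b0 →J1  (J1: bond 2 brought flow, rest push out)
b1 →J1  (J1: bond 2 brought flow, rest push out)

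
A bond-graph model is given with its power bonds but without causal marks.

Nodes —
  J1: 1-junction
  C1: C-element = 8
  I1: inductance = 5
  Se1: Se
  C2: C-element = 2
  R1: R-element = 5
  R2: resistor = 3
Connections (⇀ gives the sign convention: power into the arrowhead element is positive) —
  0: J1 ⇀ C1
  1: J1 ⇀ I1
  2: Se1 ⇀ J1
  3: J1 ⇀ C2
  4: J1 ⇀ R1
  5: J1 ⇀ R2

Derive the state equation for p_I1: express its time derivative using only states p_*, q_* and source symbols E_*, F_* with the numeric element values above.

dp_I1/dt = E_Se1 - 8*p_I1/5 - q_C1/8 - q_C2/2

bond 2 stroke at J1  (Se1 (Se) sets effort on bond)
bond 0 stroke at J1  (C1: C, integral causality)
bond 1 stroke at I1  (I1: I, integral causality)
bond 3 stroke at J1  (common-f at J1 fixed by 1)
bond 4 stroke at J1  (J1: bond 1 brought flow, rest push out)
bond 5 stroke at J1  (1-jn J1 has f-setter on 1)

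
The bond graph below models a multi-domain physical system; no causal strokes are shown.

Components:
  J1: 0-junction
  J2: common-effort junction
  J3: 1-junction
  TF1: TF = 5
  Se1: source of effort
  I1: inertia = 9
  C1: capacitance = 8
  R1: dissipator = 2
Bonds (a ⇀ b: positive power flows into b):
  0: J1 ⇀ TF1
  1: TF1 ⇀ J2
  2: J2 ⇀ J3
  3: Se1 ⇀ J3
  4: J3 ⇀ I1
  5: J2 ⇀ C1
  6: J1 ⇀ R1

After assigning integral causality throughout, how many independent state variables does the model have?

2  (C1, I1 all integral)

#3 stroke at J3  (Se1: effort source, stroke at far end)
#4 stroke at I1  (I1 integral (f out))
#2 stroke at J3  (1-jn J3 has f-setter on 4)
#5 stroke at J2  (prefer integral on C1)
#1 stroke at TF1  (0-jn J2 has e-setter on 5)
#0 stroke at J1  (TF1 one-in-one-out from 1)
#6 stroke at R1  (J1: bond 0 brought effort, rest push out)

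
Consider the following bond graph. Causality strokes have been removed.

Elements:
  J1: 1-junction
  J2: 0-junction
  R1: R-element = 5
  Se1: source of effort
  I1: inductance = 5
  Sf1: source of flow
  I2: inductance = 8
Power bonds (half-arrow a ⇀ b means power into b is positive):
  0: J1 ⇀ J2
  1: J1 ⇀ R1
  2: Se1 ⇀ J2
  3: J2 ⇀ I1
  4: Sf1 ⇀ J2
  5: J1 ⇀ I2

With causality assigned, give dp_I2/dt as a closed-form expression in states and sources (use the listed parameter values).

#2 stroke→J2  (source Se1 imposes e)
#4 stroke→Sf1  (source Sf1 imposes f)
#0 stroke→J1  (0-jn J2 has e-setter on 2)
#3 stroke→I1  (0-jn J2 has e-setter on 2)
#5 stroke→I2  (I2 outputs flow p/I2)
#1 stroke→J1  (1-jn J1 has f-setter on 5)

dp_I2/dt = -E_Se1 - 5*p_I2/8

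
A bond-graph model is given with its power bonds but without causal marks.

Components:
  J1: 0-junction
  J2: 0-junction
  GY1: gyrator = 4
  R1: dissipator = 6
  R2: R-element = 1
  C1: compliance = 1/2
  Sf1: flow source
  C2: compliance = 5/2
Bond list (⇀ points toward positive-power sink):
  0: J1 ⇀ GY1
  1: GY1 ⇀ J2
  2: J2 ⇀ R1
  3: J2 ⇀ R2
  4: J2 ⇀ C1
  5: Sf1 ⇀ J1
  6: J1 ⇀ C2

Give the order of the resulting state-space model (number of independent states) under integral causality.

2  (C1, C2 all integral)

bond 5 stroke at Sf1  (source Sf1 imposes f)
bond 4 stroke at J2  (prefer integral on C1)
bond 1 stroke at GY1  (J2: bond 4 brought effort, rest push out)
bond 2 stroke at R1  (0-jn J2 has e-setter on 4)
bond 3 stroke at R2  (common-e at J2 fixed by 4)
bond 0 stroke at GY1  (GY1 both-in/both-out from 1)
bond 6 stroke at J1  (J1 needs exactly one e-in)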